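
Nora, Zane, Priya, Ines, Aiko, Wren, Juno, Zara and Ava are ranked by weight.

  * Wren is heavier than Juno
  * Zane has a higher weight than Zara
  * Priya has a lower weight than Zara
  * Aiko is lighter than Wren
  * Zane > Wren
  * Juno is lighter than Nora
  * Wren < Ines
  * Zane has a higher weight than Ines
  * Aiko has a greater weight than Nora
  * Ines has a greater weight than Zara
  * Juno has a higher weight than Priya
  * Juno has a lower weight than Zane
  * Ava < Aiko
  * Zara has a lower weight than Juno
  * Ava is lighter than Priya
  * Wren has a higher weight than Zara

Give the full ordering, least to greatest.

Ava < Priya < Zara < Juno < Nora < Aiko < Wren < Ines < Zane

Nothing is placed below Ava, so it is least; from there Ava < Priya; Priya < Zara; Zara < Juno; Juno < Nora; Nora < Aiko; Aiko < Wren; Wren < Ines; Ines < Zane, each given directly.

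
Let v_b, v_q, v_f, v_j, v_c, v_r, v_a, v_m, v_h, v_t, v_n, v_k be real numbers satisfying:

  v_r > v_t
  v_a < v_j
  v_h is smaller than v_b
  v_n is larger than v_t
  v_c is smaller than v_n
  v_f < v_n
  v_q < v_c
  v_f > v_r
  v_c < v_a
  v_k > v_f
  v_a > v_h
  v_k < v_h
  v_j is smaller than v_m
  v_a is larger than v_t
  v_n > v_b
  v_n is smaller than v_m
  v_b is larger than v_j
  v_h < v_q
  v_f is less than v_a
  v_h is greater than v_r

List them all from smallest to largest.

v_t < v_r < v_f < v_k < v_h < v_q < v_c < v_a < v_j < v_b < v_n < v_m

The consecutive links are each given: v_t < v_r; v_r < v_f; v_f < v_k; v_k < v_h; v_h < v_q; v_q < v_c; v_c < v_a; v_a < v_j; v_j < v_b; v_b < v_n; v_n < v_m.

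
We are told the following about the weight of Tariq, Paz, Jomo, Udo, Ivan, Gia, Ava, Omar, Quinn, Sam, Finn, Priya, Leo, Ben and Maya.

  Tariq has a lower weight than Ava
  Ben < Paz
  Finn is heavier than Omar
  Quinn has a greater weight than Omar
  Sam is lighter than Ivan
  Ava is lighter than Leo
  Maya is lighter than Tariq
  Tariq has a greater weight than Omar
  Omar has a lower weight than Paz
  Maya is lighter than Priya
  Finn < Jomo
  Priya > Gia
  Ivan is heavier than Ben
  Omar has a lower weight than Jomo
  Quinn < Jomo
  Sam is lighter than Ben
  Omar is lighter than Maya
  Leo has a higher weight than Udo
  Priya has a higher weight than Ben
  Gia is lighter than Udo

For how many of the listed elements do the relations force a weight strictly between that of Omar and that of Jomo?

The relations place Omar below Jomo. An element lies strictly between them when it is forced above Omar and also forced below Jomo.
Above Omar: {Maya, Finn, Paz, Tariq, Quinn, Ava, Priya, Leo}. Below Jomo: {Finn, Quinn}.
Intersection: {Finn, Quinn} — 2.

2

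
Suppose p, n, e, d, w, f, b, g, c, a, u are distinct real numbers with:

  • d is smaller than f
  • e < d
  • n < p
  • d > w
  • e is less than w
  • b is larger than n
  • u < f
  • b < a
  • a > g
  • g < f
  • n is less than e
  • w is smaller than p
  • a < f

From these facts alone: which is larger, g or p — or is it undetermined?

Following every chain through g: above g we get a, f.
p is not reached, and no chain runs the other way from p to g.
So the given relations leave the order of g and p undetermined.

undetermined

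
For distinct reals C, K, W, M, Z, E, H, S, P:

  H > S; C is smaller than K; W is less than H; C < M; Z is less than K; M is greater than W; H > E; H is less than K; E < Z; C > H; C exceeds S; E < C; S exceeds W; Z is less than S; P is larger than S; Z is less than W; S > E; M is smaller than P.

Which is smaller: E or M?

E

E < Z and Z < W give E < W.
With W < S: E < Z < W < S.
Then S < H extends the chain to H.
Then H < C extends the chain to C.
With C < M: E < Z < W < S < H < C < M.
So E < M; E is the smaller of the two.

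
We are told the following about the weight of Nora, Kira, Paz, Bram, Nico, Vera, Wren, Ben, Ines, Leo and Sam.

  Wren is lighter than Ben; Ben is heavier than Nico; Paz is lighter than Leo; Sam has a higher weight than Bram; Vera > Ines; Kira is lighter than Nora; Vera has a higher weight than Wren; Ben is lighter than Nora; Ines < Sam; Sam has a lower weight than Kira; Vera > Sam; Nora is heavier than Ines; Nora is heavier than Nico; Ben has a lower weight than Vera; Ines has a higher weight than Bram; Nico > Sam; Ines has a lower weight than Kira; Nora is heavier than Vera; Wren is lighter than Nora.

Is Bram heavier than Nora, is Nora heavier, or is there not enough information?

Nora

Following the relations from Bram: Bram < Ines < Sam < Nico < Ben < Vera < Nora.
So Nora is heavier.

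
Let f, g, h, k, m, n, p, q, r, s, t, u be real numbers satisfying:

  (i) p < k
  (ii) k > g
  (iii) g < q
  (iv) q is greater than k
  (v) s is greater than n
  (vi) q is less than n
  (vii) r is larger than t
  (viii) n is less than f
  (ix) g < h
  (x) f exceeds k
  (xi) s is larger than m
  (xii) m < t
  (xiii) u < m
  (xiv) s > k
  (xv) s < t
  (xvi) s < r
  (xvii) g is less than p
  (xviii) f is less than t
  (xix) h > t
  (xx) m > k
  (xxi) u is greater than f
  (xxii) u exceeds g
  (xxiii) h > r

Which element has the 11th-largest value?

p

Chaining the given pairs: g < p < k < q < n < f < u < m < s < t < r < h.
The 11th largest is p.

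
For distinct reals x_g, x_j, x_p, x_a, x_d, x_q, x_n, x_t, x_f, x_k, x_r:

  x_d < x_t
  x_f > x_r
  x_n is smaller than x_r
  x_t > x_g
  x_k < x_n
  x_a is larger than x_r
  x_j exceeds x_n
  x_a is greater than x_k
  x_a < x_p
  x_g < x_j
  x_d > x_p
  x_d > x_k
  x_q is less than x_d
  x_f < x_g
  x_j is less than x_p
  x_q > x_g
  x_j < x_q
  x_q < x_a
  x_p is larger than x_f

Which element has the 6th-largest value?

x_j

The consecutive relations fix a unique order: x_k < x_n < x_r < x_f < x_g < x_j < x_q < x_a < x_p < x_d < x_t.
Counting 6 from the largest end gives x_j.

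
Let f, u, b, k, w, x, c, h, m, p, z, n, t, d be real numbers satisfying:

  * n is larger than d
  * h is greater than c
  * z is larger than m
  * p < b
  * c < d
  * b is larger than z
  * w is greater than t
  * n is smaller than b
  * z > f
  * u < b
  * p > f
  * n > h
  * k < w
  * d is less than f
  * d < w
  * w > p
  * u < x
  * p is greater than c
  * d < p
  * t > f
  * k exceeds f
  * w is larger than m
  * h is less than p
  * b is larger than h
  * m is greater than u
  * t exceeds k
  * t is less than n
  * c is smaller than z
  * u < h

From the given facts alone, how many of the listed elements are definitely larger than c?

10

From c the given relations immediately reach d, h, p, z.
From those, f, n, w, b — 8 in total.
From those, k, t — 10 in total.
No other element is forced above c by the given relations, so the count is 10.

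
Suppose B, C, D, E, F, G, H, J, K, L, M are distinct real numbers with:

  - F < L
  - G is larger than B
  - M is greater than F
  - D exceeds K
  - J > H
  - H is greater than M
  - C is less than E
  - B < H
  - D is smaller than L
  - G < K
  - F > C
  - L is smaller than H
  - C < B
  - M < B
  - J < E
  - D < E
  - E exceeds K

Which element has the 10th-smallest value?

J

Chaining the given pairs: C < F < M < B < G < K < D < L < H < J < E.
Counting 10 from the smallest end gives J.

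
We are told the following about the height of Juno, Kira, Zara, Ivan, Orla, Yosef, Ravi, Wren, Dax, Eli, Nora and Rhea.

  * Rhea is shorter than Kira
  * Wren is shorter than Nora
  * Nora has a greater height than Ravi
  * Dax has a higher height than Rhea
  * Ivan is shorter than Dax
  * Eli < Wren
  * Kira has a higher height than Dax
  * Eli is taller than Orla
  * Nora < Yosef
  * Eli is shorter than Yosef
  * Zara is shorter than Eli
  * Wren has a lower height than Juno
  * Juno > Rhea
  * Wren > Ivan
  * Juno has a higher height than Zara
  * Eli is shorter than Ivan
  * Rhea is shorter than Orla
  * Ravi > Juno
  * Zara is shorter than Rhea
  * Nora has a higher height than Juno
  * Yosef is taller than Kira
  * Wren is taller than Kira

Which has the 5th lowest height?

Ivan

Chaining the given pairs: Zara < Rhea < Orla < Eli < Ivan < Dax < Kira < Wren < Juno < Ravi < Nora < Yosef.
Counting 5 from the smallest end gives Ivan.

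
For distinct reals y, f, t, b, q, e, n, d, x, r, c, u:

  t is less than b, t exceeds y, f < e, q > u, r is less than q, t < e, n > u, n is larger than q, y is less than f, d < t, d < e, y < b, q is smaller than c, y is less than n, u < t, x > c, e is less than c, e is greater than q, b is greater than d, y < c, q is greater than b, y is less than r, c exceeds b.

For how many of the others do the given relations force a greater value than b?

5

The elements the relations force above b are q, e, c, n, x — no chain reaches any other.
That is 5.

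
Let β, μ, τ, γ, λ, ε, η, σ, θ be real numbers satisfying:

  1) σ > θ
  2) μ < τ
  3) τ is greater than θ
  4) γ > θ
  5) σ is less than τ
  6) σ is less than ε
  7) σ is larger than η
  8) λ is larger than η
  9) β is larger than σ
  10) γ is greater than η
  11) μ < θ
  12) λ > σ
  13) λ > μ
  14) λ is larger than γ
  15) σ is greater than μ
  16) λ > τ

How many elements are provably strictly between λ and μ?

The relations place μ below λ. An element lies strictly between them when it is forced above μ and also forced below λ.
Above μ: {θ, γ, σ, β, τ, ε}. Below λ: {η, θ, γ, σ, τ}.
Intersection: {θ, γ, σ, τ} — 4.

4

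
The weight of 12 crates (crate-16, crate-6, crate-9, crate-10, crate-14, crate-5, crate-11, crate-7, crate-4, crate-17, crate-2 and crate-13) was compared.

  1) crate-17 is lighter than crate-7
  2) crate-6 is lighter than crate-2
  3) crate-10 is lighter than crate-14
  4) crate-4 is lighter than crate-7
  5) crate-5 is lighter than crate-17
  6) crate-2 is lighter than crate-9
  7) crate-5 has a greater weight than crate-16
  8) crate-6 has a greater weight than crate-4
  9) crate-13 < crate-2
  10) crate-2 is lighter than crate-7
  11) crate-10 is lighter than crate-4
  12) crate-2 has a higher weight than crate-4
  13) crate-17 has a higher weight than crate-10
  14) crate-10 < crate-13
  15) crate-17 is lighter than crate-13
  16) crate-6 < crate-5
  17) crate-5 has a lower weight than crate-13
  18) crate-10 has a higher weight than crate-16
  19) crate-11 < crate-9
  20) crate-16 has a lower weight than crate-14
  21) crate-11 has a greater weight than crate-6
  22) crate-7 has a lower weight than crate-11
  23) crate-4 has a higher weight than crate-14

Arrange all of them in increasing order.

crate-16 < crate-10 < crate-14 < crate-4 < crate-6 < crate-5 < crate-17 < crate-13 < crate-2 < crate-7 < crate-11 < crate-9

Each adjacent pair is fixed by a given relation: crate-16 < crate-10; crate-10 < crate-14; crate-14 < crate-4; crate-4 < crate-6; crate-6 < crate-5; crate-5 < crate-17; crate-17 < crate-13; crate-13 < crate-2; crate-2 < crate-7; crate-7 < crate-11; crate-11 < crate-9. Chaining them end to end gives the full order.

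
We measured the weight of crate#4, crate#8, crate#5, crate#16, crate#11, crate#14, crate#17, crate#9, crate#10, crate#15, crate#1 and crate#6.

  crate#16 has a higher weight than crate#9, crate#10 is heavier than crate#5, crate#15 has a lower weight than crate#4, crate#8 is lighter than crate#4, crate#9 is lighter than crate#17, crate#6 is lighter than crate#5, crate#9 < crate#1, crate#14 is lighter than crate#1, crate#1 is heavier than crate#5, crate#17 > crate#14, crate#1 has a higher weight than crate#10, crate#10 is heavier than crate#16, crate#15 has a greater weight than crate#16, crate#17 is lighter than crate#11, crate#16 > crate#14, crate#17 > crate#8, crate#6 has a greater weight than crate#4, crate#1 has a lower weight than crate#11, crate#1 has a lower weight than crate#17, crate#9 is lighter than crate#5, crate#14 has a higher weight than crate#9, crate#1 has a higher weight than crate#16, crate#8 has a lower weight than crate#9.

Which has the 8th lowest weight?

crate#5

Piecing the relations together gives one ordering: crate#8 < crate#9 < crate#14 < crate#16 < crate#15 < crate#4 < crate#6 < crate#5 < crate#10 < crate#1 < crate#17 < crate#11.
Counting 8 from the smallest end gives crate#5.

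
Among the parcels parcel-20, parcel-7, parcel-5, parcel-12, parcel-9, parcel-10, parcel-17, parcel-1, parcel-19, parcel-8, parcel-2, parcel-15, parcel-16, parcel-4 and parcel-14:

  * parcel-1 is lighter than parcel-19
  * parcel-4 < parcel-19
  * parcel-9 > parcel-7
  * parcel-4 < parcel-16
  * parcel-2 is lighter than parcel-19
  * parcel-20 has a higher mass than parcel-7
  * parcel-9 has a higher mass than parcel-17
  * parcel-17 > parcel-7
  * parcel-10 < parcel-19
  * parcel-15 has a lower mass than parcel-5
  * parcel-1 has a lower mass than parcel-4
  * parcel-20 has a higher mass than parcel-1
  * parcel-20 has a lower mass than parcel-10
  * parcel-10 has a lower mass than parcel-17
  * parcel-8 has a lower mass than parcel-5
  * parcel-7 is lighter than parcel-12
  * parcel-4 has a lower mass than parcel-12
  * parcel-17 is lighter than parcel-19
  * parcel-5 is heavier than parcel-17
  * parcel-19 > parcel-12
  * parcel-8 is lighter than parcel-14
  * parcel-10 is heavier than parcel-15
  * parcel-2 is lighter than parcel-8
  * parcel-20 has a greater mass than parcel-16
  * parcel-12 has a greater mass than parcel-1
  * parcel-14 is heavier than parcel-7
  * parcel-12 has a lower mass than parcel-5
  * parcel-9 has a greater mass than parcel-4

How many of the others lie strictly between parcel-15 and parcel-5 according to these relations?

2

Chaining upward from parcel-15 reaches: parcel-10, parcel-17, parcel-19, parcel-9.
Chaining downward from parcel-5 reaches: parcel-1, parcel-2, parcel-4, parcel-7, parcel-16, parcel-20, parcel-8, parcel-10, parcel-12, parcel-17.
Strictly between parcel-15 and parcel-5 are those in both lists: parcel-10, parcel-17 — 2 elements.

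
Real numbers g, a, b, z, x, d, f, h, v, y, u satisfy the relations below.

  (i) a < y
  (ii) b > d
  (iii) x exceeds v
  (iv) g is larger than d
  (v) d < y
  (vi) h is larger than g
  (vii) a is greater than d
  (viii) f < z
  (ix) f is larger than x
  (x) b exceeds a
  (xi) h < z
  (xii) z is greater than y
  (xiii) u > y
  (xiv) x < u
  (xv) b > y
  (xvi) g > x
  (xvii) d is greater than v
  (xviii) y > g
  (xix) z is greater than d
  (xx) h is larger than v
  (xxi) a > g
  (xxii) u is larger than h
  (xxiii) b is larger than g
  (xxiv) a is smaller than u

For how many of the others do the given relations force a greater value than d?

7

Directly above d: g, a, y, z, b.
One step further: h, u (7 so far).
No other element is forced above d by the given relations, so the count is 7.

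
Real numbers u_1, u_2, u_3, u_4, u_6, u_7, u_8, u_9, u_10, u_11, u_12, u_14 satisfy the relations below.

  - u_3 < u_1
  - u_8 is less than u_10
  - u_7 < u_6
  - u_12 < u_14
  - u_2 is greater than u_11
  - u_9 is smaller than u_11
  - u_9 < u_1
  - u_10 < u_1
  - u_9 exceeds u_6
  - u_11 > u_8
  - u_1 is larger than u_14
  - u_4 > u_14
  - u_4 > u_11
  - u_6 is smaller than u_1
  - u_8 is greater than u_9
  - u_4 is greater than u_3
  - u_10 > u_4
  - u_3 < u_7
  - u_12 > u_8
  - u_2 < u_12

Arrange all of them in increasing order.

The consecutive links are each given: u_3 < u_7; u_7 < u_6; u_6 < u_9; u_9 < u_8; u_8 < u_11; u_11 < u_2; u_2 < u_12; u_12 < u_14; u_14 < u_4; u_4 < u_10; u_10 < u_1.

u_3 < u_7 < u_6 < u_9 < u_8 < u_11 < u_2 < u_12 < u_14 < u_4 < u_10 < u_1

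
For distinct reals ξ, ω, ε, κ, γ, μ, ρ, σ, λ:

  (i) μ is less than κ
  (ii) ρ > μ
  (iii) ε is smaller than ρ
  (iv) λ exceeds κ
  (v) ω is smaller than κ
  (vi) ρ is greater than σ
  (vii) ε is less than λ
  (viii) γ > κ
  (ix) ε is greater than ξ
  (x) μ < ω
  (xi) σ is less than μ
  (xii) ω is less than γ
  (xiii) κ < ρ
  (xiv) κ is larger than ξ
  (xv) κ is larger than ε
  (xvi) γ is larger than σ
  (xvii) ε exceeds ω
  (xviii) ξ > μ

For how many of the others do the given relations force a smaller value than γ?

The elements the relations force below γ are σ, μ, ω, ξ, ε, κ — no chain reaches any other.
That is 6.

6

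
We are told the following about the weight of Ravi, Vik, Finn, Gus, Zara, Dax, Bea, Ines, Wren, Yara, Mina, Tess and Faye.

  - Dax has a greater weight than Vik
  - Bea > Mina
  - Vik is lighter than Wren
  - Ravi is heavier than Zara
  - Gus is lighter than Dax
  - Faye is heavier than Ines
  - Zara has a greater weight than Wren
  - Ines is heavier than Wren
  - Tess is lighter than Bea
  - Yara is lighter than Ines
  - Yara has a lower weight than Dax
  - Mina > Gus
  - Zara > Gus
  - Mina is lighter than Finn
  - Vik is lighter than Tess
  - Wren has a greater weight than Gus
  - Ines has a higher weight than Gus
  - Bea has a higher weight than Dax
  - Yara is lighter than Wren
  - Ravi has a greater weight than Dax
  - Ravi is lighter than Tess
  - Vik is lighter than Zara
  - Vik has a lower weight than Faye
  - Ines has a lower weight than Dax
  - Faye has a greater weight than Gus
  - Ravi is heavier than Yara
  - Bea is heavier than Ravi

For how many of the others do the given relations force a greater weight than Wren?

The elements the relations force above Wren are Ines, Zara, Dax, Ravi, Tess, Bea, Faye — no chain reaches any other.
That is 7.

7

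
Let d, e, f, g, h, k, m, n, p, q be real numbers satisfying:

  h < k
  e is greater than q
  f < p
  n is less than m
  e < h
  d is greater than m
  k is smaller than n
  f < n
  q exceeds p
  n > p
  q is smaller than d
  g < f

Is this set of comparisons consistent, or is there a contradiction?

The single ordering g < f < p < q < e < h < k < n < m < d satisfies every listed relation, so no contradiction arises.

consistent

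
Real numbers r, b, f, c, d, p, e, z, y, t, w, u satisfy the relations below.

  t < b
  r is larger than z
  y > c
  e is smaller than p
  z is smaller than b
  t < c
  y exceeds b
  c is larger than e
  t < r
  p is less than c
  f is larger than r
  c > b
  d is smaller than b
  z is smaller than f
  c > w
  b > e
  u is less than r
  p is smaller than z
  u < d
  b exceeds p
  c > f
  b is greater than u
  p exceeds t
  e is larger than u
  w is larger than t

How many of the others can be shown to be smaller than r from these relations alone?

5

From r the given relations immediately reach u, t, z.
From those, p — 4 in total.
From those, e — 5 in total.
Nothing else is reachable below r; 5 in all.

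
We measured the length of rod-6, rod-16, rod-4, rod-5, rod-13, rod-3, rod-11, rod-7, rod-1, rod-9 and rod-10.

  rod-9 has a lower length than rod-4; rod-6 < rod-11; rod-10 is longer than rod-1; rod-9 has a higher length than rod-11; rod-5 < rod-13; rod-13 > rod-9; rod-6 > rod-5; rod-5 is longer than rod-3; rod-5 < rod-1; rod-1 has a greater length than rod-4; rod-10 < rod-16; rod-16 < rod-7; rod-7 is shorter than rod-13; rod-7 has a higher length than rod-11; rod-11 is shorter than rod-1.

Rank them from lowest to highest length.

Nothing is placed below rod-3, so it is least; from there rod-3 < rod-5; rod-5 < rod-6; rod-6 < rod-11; rod-11 < rod-9; rod-9 < rod-4; rod-4 < rod-1; rod-1 < rod-10; rod-10 < rod-16; rod-16 < rod-7; rod-7 < rod-13, each given directly.

rod-3 < rod-5 < rod-6 < rod-11 < rod-9 < rod-4 < rod-1 < rod-10 < rod-16 < rod-7 < rod-13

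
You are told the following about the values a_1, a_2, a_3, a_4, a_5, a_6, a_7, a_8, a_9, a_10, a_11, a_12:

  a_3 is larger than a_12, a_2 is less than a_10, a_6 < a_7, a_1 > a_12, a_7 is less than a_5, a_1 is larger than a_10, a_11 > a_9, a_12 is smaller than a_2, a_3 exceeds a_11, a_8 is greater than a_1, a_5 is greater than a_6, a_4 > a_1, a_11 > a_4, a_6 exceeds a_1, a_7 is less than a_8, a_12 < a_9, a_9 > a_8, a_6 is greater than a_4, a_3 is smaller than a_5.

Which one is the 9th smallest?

The consecutive relations fix a unique order: a_12 < a_2 < a_10 < a_1 < a_4 < a_6 < a_7 < a_8 < a_9 < a_11 < a_3 < a_5.
The 9th smallest is a_9.

a_9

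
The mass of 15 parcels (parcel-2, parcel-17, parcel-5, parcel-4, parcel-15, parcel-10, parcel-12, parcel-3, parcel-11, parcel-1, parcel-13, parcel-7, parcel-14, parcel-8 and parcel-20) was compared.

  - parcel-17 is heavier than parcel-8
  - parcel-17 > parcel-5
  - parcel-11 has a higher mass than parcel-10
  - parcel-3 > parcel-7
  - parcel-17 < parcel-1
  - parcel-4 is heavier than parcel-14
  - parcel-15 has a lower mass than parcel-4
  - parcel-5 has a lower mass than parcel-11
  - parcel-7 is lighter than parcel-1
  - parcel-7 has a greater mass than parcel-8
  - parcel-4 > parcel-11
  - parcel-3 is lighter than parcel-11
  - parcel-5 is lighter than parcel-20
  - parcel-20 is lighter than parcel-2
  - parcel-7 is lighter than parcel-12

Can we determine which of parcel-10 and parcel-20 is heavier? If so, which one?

Following every chain through parcel-10: above parcel-10 we get parcel-11, parcel-4.
parcel-20 is not reached, and no chain runs the other way from parcel-20 to parcel-10.
So the given relations leave the order of parcel-10 and parcel-20 undetermined.

undetermined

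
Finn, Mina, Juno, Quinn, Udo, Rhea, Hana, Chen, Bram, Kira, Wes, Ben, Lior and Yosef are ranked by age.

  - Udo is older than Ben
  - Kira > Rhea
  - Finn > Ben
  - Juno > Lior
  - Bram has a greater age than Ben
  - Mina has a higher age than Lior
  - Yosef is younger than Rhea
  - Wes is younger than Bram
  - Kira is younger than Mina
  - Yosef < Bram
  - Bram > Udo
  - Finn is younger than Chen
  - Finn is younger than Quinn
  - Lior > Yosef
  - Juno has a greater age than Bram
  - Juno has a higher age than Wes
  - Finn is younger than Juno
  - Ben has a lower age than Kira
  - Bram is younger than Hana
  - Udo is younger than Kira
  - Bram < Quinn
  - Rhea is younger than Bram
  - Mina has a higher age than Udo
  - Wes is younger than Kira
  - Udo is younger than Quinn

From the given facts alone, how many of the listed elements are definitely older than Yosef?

From Yosef the given relations immediately reach Rhea, Lior, Bram.
From those, Kira, Juno, Hana, Mina, Quinn — 8 in total.
No other element is forced above Yosef by the given relations, so the count is 8.

8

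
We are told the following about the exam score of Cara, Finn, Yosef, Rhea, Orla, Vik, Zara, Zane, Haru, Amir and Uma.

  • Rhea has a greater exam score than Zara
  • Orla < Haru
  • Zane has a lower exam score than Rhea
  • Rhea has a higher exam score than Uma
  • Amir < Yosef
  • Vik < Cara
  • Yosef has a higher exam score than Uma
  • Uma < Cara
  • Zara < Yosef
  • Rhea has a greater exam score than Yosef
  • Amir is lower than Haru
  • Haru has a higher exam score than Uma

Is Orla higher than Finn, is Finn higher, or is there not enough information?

Following every chain through Finn: nothing is chained to Finn.
Orla is not reached, and no chain runs the other way from Orla to Finn.
So the given relations leave the order of Finn and Orla undetermined.

undetermined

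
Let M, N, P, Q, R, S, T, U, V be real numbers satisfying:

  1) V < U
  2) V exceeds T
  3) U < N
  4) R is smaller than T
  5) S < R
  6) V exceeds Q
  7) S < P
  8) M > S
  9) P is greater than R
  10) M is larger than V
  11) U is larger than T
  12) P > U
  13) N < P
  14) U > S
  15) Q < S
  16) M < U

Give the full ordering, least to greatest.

The consecutive links are each given: Q < S; S < R; R < T; T < V; V < M; M < U; U < N; N < P.

Q < S < R < T < V < M < U < N < P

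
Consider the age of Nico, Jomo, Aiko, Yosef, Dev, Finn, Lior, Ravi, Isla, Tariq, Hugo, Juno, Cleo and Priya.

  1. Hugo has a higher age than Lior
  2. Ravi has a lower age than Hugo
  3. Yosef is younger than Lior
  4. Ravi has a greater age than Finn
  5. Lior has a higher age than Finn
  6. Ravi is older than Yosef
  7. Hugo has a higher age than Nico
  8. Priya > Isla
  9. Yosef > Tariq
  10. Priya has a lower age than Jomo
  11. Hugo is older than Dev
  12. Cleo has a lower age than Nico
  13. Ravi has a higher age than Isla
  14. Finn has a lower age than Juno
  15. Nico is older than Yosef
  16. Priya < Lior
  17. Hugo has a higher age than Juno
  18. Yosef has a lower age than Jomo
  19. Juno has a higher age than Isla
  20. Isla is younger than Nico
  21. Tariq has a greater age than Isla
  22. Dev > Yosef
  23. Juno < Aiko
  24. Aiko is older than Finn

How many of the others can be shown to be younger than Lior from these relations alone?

5

Directly below Lior: Finn, Priya, Yosef.
One step further: Isla, Tariq (5 so far).
Nothing else is reachable below Lior; 5 in all.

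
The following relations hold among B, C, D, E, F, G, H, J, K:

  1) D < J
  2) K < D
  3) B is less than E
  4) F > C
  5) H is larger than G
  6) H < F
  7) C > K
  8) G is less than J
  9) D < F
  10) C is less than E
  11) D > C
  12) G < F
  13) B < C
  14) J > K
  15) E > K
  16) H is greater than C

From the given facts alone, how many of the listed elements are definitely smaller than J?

5

From J the given relations immediately reach K, D, G.
From those, C — 4 in total.
From those, B — 5 in total.
No other element is forced below J by the given relations, so the count is 5.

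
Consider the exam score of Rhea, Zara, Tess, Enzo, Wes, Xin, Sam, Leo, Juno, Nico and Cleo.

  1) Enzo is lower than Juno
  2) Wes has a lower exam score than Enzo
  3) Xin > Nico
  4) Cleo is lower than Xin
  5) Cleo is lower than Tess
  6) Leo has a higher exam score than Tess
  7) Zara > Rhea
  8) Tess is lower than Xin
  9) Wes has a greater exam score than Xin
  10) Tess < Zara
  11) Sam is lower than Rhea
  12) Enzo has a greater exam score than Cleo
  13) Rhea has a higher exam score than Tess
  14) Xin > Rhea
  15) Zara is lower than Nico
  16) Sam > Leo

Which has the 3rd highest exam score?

Wes

Chaining the given pairs: Cleo < Tess < Leo < Sam < Rhea < Zara < Nico < Xin < Wes < Enzo < Juno.
The 3rd largest is Wes.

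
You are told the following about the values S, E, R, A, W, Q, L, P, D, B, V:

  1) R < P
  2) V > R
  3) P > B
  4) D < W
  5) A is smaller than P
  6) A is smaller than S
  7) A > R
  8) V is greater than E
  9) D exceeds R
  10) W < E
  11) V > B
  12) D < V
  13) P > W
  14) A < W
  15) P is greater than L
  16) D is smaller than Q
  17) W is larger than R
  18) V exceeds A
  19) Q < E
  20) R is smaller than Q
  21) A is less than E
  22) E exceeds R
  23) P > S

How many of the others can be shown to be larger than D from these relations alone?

Directly above D: W, Q, V.
One step further: P, E (5 so far).
Nothing else is reachable above D; 5 in all.

5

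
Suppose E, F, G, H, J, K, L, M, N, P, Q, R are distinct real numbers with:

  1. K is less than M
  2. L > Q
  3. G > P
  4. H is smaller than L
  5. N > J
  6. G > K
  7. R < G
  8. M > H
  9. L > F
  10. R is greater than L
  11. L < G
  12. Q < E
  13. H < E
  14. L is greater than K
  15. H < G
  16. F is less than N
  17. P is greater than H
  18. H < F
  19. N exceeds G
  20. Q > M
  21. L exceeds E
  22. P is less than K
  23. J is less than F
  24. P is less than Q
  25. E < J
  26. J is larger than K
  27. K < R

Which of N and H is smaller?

H < P and P < K give H < K.
Then K < M extends the chain to M.
Then M < Q extends the chain to Q.
With Q < E: H < P < K < M < Q < E.
With E < J: H < P < K < M < Q < E < J.
With J < F: H < P < K < M < Q < E < J < F.
Then F < L extends the chain to L.
With L < R: H < P < K < M < Q < E < J < F < L < R.
Then R < G extends the chain to G.
Then G < N extends the chain to N.
So H < N; H is the smaller of the two.

H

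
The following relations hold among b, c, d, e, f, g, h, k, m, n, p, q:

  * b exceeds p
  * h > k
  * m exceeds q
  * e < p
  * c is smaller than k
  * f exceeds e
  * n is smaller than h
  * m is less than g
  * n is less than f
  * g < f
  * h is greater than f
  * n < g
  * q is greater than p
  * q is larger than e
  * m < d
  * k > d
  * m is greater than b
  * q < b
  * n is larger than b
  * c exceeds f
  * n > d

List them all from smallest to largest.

e < p < q < b < m < d < n < g < f < c < k < h

The consecutive links are each given: e < p; p < q; q < b; b < m; m < d; d < n; n < g; g < f; f < c; c < k; k < h.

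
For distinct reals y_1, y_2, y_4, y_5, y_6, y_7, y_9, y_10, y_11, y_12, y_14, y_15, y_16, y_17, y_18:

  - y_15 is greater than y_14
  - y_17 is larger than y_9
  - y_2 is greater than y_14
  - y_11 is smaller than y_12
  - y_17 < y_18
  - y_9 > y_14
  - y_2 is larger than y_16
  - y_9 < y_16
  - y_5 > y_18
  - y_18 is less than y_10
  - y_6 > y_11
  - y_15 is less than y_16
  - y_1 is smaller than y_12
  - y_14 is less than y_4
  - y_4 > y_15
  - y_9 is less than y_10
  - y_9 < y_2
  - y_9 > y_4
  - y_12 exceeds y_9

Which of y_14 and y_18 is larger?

Following the relations from y_14: y_14 < y_15 < y_4 < y_9 < y_17 < y_18.
So y_14 < y_18; y_18 is the larger of the two.

y_18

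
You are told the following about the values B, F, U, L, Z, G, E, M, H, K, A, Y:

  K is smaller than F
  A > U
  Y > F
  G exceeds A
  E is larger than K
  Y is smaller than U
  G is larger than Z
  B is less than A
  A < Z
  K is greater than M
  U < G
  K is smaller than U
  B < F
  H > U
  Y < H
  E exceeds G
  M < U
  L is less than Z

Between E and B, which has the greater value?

B < F < Y < U < A < Z < G < E, by transitivity through F, Y, U, A, Z, G.
So B < E; E is the larger of the two.

E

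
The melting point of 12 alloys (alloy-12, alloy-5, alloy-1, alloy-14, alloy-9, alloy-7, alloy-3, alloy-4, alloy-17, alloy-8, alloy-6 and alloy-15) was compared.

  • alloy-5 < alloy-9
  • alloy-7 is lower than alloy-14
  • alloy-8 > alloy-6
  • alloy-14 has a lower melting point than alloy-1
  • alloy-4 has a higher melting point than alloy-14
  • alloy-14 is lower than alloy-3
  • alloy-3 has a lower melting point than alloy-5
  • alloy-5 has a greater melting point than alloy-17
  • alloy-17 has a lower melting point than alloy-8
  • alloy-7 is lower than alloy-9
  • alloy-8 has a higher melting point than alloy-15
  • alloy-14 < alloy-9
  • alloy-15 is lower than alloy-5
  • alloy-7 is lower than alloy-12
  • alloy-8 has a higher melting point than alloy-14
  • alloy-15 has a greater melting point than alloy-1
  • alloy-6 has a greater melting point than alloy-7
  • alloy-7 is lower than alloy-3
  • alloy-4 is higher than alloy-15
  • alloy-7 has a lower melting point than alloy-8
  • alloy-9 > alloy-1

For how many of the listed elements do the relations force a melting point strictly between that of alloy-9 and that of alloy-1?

Chaining upward from alloy-1 reaches: alloy-15, alloy-8, alloy-5, alloy-4.
Chaining downward from alloy-9 reaches: alloy-17, alloy-7, alloy-14, alloy-3, alloy-15, alloy-5.
Strictly between alloy-1 and alloy-9 are those in both lists: alloy-15, alloy-5 — 2 elements.

2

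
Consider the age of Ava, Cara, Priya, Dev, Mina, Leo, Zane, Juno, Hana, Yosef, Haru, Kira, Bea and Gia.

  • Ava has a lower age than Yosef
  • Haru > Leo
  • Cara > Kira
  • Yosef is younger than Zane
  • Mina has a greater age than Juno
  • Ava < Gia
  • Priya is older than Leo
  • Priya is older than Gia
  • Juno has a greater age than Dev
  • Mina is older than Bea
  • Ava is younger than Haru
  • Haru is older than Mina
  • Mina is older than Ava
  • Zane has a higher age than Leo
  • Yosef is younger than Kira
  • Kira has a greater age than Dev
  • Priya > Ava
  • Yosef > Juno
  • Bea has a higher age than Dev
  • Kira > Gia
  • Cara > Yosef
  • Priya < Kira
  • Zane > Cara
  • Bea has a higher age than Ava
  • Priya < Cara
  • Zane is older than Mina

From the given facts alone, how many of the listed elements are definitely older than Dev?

From Dev the given relations immediately reach Juno, Bea, Kira.
From those, Yosef, Mina, Cara — 6 in total.
From those, Zane, Haru — 8 in total.
Nothing else is reachable above Dev; 8 in all.

8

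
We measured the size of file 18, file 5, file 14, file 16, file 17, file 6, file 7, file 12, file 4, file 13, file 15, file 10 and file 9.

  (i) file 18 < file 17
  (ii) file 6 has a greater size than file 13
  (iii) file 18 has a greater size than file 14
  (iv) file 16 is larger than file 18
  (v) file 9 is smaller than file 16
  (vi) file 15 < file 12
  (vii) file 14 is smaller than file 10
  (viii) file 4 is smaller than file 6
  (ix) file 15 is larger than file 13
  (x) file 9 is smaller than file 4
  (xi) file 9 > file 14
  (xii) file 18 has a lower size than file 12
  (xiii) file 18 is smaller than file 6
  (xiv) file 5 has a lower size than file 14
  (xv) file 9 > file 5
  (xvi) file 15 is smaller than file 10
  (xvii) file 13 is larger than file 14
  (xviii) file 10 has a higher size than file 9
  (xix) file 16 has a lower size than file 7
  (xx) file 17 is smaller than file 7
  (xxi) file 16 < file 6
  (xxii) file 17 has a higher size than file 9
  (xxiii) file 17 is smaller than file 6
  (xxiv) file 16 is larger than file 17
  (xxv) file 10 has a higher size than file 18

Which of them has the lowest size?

file 5

file 14 is not least since file 5 < file 14; file 13 is not least since file 14 < file 13; file 18 is not least since file 14 < file 18; file 9 is not least since file 5 < file 9; file 15 is not least since file 13 < file 15; file 17 is not least since file 9 < file 17; file 12 is not least since file 18 < file 12; file 4 is not least since file 9 < file 4; file 16 is not least since file 9 < file 16; file 10 is not least since file 18 < file 10; file 7 is not least since file 16 < file 7; file 6 is not least since file 17 < file 6.
Only file 5 has nothing below it, so file 5 is the lowest size.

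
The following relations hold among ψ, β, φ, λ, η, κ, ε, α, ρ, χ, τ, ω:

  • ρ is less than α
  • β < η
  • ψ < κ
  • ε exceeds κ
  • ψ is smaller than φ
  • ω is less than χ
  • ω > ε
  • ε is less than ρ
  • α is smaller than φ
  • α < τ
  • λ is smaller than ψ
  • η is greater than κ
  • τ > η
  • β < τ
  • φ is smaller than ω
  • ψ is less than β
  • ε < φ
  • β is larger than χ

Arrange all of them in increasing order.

λ < ψ < κ < ε < ρ < α < φ < ω < χ < β < η < τ

Each adjacent pair is fixed by a given relation: λ < ψ; ψ < κ; κ < ε; ε < ρ; ρ < α; α < φ; φ < ω; ω < χ; χ < β; β < η; η < τ. Chaining them end to end gives the full order.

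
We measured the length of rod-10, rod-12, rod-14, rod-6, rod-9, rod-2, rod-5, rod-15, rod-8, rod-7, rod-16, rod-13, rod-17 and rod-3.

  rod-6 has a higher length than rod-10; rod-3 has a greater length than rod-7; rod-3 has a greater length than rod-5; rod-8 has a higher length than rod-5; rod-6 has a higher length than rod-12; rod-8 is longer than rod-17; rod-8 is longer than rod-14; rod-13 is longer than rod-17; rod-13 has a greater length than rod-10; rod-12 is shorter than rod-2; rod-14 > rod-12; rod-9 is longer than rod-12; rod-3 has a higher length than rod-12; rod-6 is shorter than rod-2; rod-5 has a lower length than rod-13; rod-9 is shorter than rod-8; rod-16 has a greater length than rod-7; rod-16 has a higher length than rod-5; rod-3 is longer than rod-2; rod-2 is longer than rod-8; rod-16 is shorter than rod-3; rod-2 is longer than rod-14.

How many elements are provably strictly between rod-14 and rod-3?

2

The relations place rod-14 below rod-3. An element lies strictly between them when it is forced above rod-14 and also forced below rod-3.
Above rod-14: {rod-8, rod-2}. Below rod-3: {rod-10, rod-17, rod-12, rod-9, rod-6, rod-7, rod-5, rod-16, rod-8, rod-2}.
Intersection: {rod-8, rod-2} — 2.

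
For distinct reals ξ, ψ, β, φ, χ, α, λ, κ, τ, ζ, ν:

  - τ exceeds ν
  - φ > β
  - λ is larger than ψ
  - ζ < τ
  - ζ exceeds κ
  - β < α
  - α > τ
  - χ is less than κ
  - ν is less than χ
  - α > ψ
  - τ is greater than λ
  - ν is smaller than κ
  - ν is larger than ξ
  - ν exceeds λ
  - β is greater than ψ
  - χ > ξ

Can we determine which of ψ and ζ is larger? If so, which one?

ζ

Following the relations from ψ: ψ < λ < ν < χ < κ < ζ.
So ζ is larger.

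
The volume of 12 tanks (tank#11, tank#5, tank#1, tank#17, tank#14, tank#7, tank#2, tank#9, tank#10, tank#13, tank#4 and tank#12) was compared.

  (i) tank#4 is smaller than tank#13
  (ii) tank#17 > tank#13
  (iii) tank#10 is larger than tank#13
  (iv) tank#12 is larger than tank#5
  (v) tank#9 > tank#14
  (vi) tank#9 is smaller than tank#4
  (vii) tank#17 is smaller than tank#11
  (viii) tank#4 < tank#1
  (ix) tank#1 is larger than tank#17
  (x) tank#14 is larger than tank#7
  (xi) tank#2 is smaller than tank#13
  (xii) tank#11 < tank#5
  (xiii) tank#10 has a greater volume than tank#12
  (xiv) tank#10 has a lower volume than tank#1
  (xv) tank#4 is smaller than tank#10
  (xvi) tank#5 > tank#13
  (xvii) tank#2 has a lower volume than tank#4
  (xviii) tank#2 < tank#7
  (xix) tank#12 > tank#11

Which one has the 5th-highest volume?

Chaining the given pairs: tank#2 < tank#7 < tank#14 < tank#9 < tank#4 < tank#13 < tank#17 < tank#11 < tank#5 < tank#12 < tank#10 < tank#1.
The 5th largest is tank#11.

tank#11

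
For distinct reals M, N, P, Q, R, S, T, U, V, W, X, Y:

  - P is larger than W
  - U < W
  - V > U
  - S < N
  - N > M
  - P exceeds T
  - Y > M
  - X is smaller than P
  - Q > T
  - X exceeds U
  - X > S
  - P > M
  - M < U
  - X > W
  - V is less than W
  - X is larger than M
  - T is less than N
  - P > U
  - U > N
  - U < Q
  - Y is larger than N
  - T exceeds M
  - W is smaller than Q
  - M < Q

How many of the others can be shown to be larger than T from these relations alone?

Directly above T: N, Q, P.
One step further: U, Y (5 so far).
One step further: V, W, X (8 so far).
No other element is forced above T by the given relations, so the count is 8.

8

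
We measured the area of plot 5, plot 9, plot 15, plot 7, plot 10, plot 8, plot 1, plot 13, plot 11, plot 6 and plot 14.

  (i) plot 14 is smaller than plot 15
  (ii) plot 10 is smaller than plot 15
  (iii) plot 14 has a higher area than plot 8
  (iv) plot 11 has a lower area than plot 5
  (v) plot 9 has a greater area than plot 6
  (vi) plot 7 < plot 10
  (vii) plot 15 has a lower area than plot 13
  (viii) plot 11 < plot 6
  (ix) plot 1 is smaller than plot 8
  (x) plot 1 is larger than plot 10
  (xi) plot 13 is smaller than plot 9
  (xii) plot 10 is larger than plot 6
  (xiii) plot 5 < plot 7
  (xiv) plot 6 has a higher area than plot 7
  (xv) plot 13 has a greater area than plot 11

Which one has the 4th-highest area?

Piecing the relations together gives one ordering: plot 11 < plot 5 < plot 7 < plot 6 < plot 10 < plot 1 < plot 8 < plot 14 < plot 15 < plot 13 < plot 9.
Counting 4 from the largest end gives plot 14.

plot 14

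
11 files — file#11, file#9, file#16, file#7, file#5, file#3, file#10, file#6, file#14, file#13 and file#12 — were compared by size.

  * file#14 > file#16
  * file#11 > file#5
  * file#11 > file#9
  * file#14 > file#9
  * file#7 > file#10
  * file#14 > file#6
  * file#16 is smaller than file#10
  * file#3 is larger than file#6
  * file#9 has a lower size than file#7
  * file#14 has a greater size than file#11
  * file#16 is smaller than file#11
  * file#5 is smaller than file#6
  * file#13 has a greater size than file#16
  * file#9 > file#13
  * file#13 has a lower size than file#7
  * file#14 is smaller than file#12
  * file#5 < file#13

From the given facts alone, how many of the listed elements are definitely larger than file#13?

The elements the relations force above file#13 are file#9, file#11, file#7, file#14, file#12 — no chain reaches any other.
That is 5.

5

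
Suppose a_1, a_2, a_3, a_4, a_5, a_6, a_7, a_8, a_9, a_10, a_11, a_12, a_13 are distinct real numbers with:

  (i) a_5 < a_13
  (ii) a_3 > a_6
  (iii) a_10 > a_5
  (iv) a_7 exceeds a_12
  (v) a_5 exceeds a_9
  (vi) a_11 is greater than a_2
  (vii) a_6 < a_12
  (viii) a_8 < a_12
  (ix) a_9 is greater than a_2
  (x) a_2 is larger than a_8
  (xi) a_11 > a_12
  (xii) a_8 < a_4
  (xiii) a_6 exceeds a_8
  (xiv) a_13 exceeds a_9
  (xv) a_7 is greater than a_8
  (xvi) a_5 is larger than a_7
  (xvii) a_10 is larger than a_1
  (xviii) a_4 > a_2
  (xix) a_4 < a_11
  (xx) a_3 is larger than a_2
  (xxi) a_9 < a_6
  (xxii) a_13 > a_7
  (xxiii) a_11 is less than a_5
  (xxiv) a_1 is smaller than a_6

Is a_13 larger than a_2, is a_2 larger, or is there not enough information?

Link the given pairs in sequence: a_2 < a_9; a_9 < a_6; a_6 < a_12; a_12 < a_11; a_11 < a_5; a_5 < a_13.
Together: a_2 < a_9 < a_6 < a_12 < a_11 < a_5 < a_13.
So a_13 is larger.

a_13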